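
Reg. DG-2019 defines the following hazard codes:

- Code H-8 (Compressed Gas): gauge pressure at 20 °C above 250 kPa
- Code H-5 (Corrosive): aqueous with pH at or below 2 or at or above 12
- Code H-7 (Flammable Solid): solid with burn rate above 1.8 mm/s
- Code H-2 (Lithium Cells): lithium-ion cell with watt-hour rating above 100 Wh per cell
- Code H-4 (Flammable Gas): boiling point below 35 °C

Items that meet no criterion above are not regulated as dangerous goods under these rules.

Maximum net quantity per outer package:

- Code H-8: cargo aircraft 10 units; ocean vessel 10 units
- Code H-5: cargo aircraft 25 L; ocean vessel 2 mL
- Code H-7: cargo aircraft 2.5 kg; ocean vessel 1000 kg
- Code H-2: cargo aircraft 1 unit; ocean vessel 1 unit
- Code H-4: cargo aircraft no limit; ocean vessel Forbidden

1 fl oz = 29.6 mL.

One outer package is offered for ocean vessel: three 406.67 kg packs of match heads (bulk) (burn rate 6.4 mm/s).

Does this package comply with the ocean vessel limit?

The match heads (bulk) have burn rate 6.4 mm/s, which is > 1.8 mm/s, so they are Code H-7 (Flammable Solid).
Code H-7 quantity: three 406.67 kg packs = 1220.01 kg.
1220.01 kg exceeds the ocean vessel limit of 1000 kg for Code H-7.

No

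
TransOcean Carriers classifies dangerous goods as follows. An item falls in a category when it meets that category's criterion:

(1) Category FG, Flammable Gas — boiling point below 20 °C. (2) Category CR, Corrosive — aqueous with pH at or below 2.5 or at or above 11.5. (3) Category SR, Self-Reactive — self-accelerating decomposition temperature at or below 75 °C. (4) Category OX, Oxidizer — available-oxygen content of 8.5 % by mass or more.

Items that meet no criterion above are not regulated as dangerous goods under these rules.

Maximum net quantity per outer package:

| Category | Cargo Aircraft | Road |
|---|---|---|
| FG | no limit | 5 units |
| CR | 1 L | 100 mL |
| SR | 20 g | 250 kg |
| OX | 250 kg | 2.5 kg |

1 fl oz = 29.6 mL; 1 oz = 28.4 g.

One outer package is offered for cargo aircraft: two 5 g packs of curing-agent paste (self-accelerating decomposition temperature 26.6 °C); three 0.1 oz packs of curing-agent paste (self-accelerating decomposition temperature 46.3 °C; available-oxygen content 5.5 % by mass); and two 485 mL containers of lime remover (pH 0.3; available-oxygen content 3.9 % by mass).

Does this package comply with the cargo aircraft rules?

Self-accelerating decomposition temperature 26.6 °C meets the Category SR criterion (Self-Reactive), so the curing-agent paste is Category SR.
Curing-agent paste: self-accelerating decomposition temperature 46.3 °C ≤ 75 °C → Category SR (Self-Reactive).
With pH 0.3 (≤ 2.5), the lime remover falls in Category CR.
Total Category SR: (two 5 g packs = 10 g) + (three 0.1 oz packs = 8.52 g) = 18.52 g.
18.52 g ≤ 20 g (cargo aircraft limit, Category SR) — within limit.
Category CR quantity: two 485 mL containers = 970 mL.
That is within the Category CR cargo aircraft limit of 1 L.
Every hazard category is within its cargo aircraft limit and no segregation rule is violated.

Yes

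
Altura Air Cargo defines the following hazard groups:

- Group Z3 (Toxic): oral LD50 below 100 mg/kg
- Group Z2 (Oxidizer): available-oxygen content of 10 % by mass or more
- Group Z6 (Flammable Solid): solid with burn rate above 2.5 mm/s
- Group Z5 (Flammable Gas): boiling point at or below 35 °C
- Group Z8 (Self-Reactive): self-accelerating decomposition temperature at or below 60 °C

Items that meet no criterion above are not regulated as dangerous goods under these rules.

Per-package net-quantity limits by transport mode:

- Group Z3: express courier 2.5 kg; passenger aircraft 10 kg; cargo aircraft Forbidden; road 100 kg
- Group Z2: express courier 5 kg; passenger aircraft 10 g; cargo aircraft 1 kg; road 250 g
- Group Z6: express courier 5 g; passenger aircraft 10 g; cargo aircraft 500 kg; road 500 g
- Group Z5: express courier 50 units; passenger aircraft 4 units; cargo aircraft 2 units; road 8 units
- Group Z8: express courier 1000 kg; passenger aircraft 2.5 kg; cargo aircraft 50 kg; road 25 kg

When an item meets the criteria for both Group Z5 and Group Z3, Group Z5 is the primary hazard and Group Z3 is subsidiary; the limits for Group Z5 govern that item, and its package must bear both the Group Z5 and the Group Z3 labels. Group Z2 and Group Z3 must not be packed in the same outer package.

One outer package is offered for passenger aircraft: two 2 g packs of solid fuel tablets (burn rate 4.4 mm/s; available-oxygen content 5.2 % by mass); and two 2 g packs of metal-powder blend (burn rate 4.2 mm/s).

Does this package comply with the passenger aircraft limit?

Yes

Burn rate 4.4 mm/s meets the Group Z6 criterion (Flammable Solid), so the solid fuel tablets are Group Z6.
Metal-powder blend: burn rate 4.2 mm/s > 2.5 mm/s → Group Z6 (Flammable Solid).
Total Group Z6: (two 2 g packs = 4 g) + (two 2 g packs = 4 g) = 8 g.
That is within the Group Z6 passenger aircraft limit of 10 g.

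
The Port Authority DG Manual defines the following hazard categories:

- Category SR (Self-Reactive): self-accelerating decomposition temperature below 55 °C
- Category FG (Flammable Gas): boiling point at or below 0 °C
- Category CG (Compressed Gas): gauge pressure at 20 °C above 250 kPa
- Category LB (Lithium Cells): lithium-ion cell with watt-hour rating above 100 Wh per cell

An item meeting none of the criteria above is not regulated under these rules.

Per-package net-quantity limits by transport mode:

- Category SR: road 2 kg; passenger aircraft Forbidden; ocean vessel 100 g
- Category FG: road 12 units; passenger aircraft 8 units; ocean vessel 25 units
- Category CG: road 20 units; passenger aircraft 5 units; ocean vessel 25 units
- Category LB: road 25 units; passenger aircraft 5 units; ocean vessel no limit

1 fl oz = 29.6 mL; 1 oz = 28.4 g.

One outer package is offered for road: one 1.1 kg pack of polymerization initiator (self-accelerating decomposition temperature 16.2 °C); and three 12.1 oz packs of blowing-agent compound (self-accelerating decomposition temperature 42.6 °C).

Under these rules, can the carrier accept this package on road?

No

Self-accelerating decomposition temperature 16.2 °C meets the Category SR criterion (Self-Reactive), so the polymerization initiator is Category SR.
Self-accelerating decomposition temperature 42.6 °C meets the Category SR criterion (Self-Reactive), so the blowing-agent compound is Category SR.
Category SR net quantity: 1.1 kg + (three 12.1 oz packs = 1030.92 g) = 2130.92 g.
That exceeds the Category SR road limit of 2 kg.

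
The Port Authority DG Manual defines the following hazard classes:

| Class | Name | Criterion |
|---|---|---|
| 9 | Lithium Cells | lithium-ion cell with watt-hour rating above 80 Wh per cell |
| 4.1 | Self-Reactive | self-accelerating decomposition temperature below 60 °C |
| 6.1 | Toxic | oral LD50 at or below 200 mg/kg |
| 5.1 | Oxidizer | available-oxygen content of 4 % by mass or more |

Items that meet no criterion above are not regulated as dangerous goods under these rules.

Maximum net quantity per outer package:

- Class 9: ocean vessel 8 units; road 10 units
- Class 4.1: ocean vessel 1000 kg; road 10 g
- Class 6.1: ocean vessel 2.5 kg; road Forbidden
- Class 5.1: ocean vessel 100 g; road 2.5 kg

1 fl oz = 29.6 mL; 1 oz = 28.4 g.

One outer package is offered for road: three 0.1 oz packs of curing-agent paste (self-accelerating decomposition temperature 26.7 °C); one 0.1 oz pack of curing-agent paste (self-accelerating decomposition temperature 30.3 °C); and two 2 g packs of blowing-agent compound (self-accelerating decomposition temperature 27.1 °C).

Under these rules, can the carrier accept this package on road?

With self-accelerating decomposition temperature 26.7 °C (< 60 °C), the curing-agent paste falls in Class 4.1.
Curing-agent paste: self-accelerating decomposition temperature 30.3 °C < 60 °C → Class 4.1 (Self-Reactive).
Self-accelerating decomposition temperature 27.1 °C meets the Class 4.1 criterion (Self-Reactive), so the blowing-agent compound is Class 4.1.
Class 4.1 net quantity: (three 0.1 oz packs = 8.52 g) + (one 0.1 oz pack = 2.84 g) + (two 2 g packs = 4 g) = 15.36 g.
15.36 g exceeds the road limit of 10 g for Class 4.1.

No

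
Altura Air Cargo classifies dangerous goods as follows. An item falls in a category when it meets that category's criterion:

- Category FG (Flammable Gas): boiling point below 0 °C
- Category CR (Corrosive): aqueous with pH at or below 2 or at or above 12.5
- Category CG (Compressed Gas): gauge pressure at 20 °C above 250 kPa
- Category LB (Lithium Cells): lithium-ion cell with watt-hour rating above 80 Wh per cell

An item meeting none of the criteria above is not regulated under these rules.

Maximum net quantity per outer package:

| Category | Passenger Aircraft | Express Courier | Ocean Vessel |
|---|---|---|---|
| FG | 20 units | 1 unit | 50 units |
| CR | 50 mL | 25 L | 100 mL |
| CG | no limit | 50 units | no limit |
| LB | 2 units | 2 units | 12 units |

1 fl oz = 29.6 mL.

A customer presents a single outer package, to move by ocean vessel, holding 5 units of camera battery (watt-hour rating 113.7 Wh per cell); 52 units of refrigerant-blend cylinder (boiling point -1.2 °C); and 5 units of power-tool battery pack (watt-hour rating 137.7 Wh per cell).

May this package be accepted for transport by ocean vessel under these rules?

Camera battery: watt-hour rating 113.7 Wh per cell > 80 Wh per cell → Category LB (Lithium Cells).
The refrigerant-blend cylinder has boiling point -1.2 °C, which is < 0 °C, so it is Category FG (Flammable Gas).
Power-tool battery pack: watt-hour rating 137.7 Wh per cell > 80 Wh per cell → Category LB (Lithium Cells).
Category FG quantity: 52 units.
That exceeds the Category FG ocean vessel limit of 50 units.
Category LB net quantity: 5 units + 5 units = 10 units.
10 units ≤ 12 units (ocean vessel limit, Category LB) — within limit.

No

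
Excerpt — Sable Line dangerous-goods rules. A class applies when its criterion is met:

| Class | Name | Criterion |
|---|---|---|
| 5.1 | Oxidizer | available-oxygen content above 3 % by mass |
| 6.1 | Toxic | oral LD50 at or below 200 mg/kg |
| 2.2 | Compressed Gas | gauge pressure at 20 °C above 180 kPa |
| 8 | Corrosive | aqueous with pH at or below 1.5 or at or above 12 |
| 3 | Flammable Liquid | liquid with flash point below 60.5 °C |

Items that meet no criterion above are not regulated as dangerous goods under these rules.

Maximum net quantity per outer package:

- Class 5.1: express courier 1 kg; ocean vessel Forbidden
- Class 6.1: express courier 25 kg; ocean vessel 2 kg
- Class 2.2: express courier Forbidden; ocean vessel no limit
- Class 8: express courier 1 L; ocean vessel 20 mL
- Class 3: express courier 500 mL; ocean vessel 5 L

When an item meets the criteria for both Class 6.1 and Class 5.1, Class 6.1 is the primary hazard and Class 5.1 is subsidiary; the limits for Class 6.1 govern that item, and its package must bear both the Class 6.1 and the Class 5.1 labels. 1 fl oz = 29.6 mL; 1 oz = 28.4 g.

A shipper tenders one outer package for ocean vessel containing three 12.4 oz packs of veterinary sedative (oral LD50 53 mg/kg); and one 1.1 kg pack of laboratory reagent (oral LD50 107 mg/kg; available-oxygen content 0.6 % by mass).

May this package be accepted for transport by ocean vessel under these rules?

No

The veterinary sedative has oral LD50 53 mg/kg, which is ≤ 200 mg/kg, so it is Class 6.1 (Toxic).
Oral LD50 107 mg/kg meets the Class 6.1 criterion (Toxic), so the laboratory reagent is Class 6.1.
Total Class 6.1: (three 12.4 oz packs = 1056.48 g) + 1.1 kg = 2156.48 g.
2156.48 g exceeds the ocean vessel limit of 2 kg for Class 6.1.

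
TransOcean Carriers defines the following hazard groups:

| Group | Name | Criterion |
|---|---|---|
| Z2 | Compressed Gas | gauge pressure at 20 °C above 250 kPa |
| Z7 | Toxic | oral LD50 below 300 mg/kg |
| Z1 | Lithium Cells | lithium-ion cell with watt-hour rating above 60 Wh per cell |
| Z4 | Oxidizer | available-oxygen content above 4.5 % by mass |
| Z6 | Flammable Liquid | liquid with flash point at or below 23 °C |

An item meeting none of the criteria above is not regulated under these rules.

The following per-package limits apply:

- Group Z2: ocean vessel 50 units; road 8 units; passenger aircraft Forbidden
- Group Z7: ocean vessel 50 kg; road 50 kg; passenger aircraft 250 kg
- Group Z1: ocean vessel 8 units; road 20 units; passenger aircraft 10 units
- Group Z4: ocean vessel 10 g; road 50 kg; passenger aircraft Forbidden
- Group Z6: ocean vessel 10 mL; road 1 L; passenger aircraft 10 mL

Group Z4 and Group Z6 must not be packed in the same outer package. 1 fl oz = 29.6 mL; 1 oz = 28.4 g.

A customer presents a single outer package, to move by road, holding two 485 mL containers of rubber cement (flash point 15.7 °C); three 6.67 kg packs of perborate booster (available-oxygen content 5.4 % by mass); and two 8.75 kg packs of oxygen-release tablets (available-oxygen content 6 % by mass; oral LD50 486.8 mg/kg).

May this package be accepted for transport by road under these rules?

No

The rubber cement has flash point 15.7 °C, which is ≤ 23 °C, so it is Group Z6 (Flammable Liquid).
Available-oxygen content 5.4 % by mass meets the Group Z4 criterion (Oxidizer), so the perborate booster is Group Z4.
With available-oxygen content 6 % by mass (> 4.5 % by mass), the oxygen-release tablets fall in Group Z4.
Total Group Z4: (three 6.67 kg packs = 20.01 kg) + (two 8.75 kg packs = 17.5 kg) = 37.51 kg.
That is within the Group Z4 road limit of 50 kg.
Group Z6 quantity: two 485 mL containers = 970 mL.
970 mL is within the road limit of 1 L for Group Z6.
Group Z4 and Group Z6 may not share an outer package.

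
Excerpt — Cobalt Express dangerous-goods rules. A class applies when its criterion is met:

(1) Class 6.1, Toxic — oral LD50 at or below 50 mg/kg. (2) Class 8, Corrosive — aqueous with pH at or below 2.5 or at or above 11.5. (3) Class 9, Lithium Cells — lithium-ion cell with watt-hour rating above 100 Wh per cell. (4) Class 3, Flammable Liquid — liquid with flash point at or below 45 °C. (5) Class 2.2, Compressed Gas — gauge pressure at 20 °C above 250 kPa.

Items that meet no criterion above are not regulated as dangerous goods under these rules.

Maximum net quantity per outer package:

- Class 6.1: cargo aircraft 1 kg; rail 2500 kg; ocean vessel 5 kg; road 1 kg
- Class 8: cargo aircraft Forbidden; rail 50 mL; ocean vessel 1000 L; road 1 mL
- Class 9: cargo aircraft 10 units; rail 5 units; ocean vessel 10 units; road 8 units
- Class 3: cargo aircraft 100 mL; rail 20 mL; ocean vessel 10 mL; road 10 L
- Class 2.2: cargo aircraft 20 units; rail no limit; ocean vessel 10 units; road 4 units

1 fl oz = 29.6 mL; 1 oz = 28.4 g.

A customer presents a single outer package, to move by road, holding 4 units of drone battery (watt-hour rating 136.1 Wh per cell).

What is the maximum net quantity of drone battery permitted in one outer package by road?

Watt-hour rating 136.1 Wh per cell meets the Class 9 criterion (Lithium Cells), so the drone battery is Class 9.
The road limit for Class 9 is 8 units.

8 units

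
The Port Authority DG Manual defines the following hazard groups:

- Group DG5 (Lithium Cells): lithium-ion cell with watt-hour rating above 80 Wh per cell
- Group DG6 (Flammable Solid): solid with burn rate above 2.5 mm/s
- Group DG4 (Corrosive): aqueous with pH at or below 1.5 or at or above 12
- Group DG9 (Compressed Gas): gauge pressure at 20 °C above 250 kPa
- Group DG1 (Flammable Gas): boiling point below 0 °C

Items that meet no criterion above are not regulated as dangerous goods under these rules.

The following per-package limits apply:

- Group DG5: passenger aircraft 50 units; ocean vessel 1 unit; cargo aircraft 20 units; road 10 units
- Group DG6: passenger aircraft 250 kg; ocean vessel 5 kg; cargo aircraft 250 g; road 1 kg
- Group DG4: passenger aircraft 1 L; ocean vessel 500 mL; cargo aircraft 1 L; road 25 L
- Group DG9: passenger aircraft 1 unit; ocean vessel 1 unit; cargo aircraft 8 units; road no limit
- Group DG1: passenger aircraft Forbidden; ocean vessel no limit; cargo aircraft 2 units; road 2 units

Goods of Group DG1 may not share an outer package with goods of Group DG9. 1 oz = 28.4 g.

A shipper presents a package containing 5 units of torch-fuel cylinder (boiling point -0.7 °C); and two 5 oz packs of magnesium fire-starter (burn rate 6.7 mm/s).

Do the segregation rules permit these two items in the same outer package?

Torch-fuel cylinder: boiling point -0.7 °C < 0 °C → Group DG1 (Flammable Gas).
With burn rate 6.7 mm/s (> 2.5 mm/s), the magnesium fire-starter falls in Group DG6.
No segregation rule bars Group DG1 with Group DG6.

Yes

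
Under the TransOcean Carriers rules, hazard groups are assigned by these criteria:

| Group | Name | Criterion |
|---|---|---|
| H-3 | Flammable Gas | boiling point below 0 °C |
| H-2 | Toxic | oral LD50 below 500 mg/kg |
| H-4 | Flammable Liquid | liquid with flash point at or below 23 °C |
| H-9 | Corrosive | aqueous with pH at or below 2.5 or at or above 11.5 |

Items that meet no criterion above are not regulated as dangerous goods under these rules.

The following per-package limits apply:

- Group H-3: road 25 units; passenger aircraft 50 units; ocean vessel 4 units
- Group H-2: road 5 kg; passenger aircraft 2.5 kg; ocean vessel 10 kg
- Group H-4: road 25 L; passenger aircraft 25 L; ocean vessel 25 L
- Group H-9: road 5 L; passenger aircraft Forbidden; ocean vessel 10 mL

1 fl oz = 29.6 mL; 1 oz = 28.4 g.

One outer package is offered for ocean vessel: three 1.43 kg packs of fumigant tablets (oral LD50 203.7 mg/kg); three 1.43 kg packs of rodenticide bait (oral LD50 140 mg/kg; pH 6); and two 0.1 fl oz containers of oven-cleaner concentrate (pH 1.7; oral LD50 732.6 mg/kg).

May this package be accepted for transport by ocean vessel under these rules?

Yes

Fumigant tablets: oral LD50 203.7 mg/kg < 500 mg/kg → Group H-2 (Toxic).
The rodenticide bait has oral LD50 140 mg/kg, which is < 500 mg/kg, so it is Group H-2 (Toxic).
With pH 1.7 (≤ 2.5), the oven-cleaner concentrate falls in Group H-9.
Group H-2 net quantity: (three 1.43 kg packs = 4.29 kg) + (three 1.43 kg packs = 4.29 kg) = 8.58 kg.
8.58 kg ≤ 10 kg (ocean vessel limit, Group H-2) — within limit.
Group H-9 quantity: two 0.1 fl oz containers = 5.92 mL.
5.92 mL ≤ 10 mL (ocean vessel limit, Group H-9) — within limit.
Every hazard group is within its ocean vessel limit and no segregation rule is violated.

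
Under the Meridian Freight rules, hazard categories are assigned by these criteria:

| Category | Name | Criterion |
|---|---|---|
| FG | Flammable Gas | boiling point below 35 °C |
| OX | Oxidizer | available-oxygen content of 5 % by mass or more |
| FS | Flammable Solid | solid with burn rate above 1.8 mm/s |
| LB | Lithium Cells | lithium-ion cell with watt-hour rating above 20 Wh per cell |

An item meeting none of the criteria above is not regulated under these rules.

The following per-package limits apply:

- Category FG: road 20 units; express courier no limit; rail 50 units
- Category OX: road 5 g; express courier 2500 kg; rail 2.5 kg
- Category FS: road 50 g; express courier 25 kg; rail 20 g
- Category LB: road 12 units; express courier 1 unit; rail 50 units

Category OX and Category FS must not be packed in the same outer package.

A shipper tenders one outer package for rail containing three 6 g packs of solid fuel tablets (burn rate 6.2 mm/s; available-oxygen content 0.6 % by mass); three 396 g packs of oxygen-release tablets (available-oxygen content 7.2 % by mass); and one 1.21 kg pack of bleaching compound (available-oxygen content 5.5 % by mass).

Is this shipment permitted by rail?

With burn rate 6.2 mm/s (> 1.8 mm/s), the solid fuel tablets fall in Category FS.
Oxygen-release tablets: available-oxygen content 7.2 % by mass ≥ 5 % by mass → Category OX (Oxidizer).
The bleaching compound has available-oxygen content 5.5 % by mass, which is ≥ 5 % by mass, so it is Category OX (Oxidizer).
Total Category OX: (three 396 g packs = 1.188 kg) + 1.21 kg = 2.398 kg.
2.398 kg is within the rail limit of 2.5 kg for Category OX.
Category FS quantity: three 6 g packs = 18 g.
18 g is within the rail limit of 20 g for Category FS.
Category OX and Category FS may not share an outer package.

No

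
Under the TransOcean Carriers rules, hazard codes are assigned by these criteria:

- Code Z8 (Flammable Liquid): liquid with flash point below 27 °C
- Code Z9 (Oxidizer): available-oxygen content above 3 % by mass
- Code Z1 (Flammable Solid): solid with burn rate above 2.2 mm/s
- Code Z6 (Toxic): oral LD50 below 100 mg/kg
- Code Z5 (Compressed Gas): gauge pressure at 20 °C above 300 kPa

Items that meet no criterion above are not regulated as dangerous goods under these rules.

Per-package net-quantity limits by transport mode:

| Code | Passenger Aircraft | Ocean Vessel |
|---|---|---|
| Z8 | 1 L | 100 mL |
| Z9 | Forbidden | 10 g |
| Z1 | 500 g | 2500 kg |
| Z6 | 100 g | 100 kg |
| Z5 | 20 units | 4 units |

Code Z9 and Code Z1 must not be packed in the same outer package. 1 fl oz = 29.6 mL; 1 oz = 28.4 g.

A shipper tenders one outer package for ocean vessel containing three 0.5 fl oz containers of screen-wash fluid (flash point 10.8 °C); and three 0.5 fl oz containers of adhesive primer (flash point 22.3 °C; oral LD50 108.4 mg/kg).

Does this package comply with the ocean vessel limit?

With flash point 10.8 °C (< 27 °C), the screen-wash fluid falls in Code Z8.
Adhesive primer: flash point 22.3 °C < 27 °C → Code Z8 (Flammable Liquid).
Total Code Z8: (three 0.5 fl oz containers = 44.4 mL) + (three 0.5 fl oz containers = 44.4 mL) = 88.8 mL.
88.8 mL is within the ocean vessel limit of 100 mL for Code Z8.

Yes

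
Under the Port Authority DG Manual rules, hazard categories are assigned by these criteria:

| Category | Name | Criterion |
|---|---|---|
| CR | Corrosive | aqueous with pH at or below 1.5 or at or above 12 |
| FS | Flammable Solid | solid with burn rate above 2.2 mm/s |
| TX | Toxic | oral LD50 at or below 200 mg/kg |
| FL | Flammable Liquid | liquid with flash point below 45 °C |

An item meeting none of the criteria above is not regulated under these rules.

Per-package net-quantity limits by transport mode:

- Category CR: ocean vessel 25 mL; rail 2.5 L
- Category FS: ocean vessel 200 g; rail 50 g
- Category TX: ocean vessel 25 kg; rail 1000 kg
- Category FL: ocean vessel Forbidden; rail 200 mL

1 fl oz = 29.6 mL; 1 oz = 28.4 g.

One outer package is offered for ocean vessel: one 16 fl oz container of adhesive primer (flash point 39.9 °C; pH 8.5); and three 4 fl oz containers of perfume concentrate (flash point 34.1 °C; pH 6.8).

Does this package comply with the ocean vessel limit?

No

Adhesive primer: flash point 39.9 °C < 45 °C → Category FL (Flammable Liquid).
Perfume concentrate: flash point 34.1 °C < 45 °C → Category FL (Flammable Liquid).
Total Category FL: (one 16 fl oz container = 473.6 mL) + (three 4 fl oz containers = 355.2 mL) = 828.8 mL.
By ocean vessel, Category FL is Forbidden regardless of quantity.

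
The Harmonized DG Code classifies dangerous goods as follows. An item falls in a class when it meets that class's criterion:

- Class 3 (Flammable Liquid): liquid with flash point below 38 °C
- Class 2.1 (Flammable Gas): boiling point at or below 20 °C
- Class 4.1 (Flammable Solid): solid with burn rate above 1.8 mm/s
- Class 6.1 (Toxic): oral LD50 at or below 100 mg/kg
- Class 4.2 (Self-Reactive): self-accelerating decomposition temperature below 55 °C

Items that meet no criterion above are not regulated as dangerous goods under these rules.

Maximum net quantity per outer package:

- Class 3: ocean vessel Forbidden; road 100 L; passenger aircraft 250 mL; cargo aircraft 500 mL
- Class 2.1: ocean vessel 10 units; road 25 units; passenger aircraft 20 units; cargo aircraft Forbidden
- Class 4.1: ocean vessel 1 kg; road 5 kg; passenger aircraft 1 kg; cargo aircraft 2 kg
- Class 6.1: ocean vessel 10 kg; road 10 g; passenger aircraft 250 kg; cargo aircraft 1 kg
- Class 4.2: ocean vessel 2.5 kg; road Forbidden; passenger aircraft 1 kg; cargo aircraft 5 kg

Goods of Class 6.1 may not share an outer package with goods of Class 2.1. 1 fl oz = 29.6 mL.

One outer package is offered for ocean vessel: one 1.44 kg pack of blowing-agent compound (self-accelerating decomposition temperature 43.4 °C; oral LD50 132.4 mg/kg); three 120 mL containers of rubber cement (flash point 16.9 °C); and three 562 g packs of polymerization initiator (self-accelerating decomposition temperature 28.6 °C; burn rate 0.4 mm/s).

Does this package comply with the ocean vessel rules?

No

The blowing-agent compound has self-accelerating decomposition temperature 43.4 °C, which is < 55 °C, so it is Class 4.2 (Self-Reactive).
With flash point 16.9 °C (< 38 °C), the rubber cement falls in Class 3.
With self-accelerating decomposition temperature 28.6 °C (< 55 °C), the polymerization initiator falls in Class 4.2.
Class 3 quantity: three 120 mL containers = 360 mL.
By ocean vessel, Class 3 is Forbidden regardless of quantity.
Total Class 4.2: 1.44 kg + (three 562 g packs = 1.686 kg) = 3.126 kg.
3.126 kg > 2.5 kg (ocean vessel limit, Class 4.2) — over the limit.
The segregation rule (Class 6.1 with Class 2.1) does not apply to Class 3 with Class 4.2.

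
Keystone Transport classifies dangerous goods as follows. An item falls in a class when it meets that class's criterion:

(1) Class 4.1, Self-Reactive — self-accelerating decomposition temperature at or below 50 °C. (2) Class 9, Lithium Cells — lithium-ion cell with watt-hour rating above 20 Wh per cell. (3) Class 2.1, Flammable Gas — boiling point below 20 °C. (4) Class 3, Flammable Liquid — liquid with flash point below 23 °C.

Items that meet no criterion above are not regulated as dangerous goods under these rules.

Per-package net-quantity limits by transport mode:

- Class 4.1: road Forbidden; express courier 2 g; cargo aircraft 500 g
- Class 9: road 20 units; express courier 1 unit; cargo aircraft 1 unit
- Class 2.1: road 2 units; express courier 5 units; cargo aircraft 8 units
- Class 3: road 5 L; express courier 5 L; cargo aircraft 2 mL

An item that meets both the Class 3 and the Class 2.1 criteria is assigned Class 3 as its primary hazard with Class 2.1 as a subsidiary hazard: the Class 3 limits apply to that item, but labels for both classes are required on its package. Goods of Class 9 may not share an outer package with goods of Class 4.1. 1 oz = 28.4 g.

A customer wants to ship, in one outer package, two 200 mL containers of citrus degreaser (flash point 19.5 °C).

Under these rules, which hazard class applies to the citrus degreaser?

Citrus degreaser: flash point 19.5 °C < 23 °C → Class 3 (Flammable Liquid).

Class 3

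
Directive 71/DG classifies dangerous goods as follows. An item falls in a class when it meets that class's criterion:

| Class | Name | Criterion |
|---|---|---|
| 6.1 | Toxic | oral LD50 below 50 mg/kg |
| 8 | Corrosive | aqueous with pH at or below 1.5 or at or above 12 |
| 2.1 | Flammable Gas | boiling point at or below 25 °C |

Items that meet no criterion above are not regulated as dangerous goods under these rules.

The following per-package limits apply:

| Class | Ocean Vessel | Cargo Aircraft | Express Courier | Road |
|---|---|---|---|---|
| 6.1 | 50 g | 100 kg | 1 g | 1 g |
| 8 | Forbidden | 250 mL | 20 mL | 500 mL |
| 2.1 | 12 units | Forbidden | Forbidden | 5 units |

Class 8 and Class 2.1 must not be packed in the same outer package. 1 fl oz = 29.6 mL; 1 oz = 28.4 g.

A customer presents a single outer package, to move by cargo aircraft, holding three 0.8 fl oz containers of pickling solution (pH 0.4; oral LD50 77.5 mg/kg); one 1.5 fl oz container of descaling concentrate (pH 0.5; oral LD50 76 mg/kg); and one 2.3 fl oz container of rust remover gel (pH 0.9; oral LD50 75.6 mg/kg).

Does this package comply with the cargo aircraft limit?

Yes

Pickling solution: pH 0.4 ≤ 1.5 → Class 8 (Corrosive).
With pH 0.5 (≤ 1.5), the descaling concentrate falls in Class 8.
Rust remover gel: pH 0.9 ≤ 1.5 → Class 8 (Corrosive).
Class 8 net quantity: (three 0.8 fl oz containers = 71.04 mL) + (one 1.5 fl oz container = 44.4 mL) + (one 2.3 fl oz container = 68.08 mL) = 183.52 mL.
183.52 mL is within the cargo aircraft limit of 250 mL for Class 8.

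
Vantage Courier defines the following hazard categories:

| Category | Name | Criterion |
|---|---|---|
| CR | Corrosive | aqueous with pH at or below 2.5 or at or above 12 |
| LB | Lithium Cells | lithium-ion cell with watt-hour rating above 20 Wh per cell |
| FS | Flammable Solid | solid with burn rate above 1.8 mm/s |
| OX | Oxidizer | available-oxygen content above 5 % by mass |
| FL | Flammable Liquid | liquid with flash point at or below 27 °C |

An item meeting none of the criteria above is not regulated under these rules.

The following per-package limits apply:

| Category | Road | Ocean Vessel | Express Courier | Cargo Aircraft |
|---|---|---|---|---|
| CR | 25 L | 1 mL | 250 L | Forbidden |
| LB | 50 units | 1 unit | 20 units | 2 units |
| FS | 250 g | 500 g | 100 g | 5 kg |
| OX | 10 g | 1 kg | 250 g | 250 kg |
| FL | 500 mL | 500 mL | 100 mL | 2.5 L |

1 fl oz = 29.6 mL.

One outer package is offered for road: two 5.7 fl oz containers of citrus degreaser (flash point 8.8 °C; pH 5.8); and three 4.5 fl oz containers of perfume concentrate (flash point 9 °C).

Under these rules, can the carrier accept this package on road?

The citrus degreaser has flash point 8.8 °C, which is ≤ 27 °C, so it is Category FL (Flammable Liquid).
With flash point 9 °C (≤ 27 °C), the perfume concentrate falls in Category FL.
Category FL net quantity: (two 5.7 fl oz containers = 337.44 mL) + (three 4.5 fl oz containers = 399.6 mL) = 737.04 mL.
That exceeds the Category FL road limit of 500 mL.

No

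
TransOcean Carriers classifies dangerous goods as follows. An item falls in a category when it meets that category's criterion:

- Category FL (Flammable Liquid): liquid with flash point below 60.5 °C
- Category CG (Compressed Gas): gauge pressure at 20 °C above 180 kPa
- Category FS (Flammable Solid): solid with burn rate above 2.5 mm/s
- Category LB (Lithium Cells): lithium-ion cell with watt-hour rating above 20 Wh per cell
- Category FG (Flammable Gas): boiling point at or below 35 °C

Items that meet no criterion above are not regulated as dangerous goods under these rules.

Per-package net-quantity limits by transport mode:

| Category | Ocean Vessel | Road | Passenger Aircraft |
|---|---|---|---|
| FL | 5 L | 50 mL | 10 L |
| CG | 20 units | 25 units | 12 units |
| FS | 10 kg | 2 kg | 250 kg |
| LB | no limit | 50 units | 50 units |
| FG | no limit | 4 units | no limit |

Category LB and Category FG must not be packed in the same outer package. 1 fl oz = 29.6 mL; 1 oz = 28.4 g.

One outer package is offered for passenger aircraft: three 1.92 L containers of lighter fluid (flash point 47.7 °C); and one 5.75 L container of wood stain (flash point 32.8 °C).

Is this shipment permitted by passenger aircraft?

Lighter fluid: flash point 47.7 °C < 60.5 °C → Category FL (Flammable Liquid).
The wood stain has flash point 32.8 °C, which is < 60.5 °C, so it is Category FL (Flammable Liquid).
Category FL net quantity: (three 1.92 L containers = 5.76 L) + 5.75 L = 11.51 L.
11.51 L exceeds the passenger aircraft limit of 10 L for Category FL.

No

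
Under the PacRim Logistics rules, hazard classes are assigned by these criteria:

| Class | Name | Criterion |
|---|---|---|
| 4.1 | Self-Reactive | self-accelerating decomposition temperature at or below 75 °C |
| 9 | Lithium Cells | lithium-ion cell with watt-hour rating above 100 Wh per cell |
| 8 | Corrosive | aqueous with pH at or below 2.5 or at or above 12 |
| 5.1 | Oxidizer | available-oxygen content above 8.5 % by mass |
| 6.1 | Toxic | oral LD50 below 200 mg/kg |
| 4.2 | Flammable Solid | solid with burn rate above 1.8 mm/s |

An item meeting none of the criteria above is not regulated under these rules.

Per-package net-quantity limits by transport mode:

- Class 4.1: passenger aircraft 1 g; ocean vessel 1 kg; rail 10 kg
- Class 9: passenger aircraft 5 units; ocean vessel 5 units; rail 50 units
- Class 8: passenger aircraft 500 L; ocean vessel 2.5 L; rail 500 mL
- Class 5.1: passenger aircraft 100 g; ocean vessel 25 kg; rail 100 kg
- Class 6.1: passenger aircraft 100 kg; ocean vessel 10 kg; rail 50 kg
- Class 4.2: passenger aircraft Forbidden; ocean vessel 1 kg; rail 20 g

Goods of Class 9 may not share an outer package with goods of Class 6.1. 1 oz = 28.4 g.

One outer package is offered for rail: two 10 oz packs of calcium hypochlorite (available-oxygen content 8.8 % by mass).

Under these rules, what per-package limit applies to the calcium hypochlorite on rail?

100 kg

The calcium hypochlorite has available-oxygen content 8.8 % by mass, which is > 8.5 % by mass, so it is Class 5.1 (Oxidizer).
The rail limit for Class 5.1 is 100 kg.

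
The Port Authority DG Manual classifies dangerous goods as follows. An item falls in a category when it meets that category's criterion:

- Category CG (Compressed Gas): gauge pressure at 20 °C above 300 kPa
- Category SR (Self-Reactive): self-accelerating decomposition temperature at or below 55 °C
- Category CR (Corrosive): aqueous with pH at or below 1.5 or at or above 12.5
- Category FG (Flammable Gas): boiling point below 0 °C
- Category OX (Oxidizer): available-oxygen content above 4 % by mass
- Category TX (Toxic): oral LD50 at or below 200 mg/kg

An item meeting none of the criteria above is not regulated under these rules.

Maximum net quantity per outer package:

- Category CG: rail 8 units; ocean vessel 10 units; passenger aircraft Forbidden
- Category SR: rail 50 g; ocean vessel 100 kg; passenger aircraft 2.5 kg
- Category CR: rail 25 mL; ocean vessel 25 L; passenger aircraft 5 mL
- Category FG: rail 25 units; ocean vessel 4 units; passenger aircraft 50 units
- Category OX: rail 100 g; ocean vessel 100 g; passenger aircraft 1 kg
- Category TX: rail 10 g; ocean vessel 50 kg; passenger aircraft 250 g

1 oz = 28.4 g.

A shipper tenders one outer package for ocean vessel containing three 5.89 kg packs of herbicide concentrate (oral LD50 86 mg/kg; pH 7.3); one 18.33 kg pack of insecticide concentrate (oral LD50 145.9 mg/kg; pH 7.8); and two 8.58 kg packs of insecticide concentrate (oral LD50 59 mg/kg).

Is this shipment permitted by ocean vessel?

The herbicide concentrate has oral LD50 86 mg/kg, which is ≤ 200 mg/kg, so it is Category TX (Toxic).
The insecticide concentrate has oral LD50 145.9 mg/kg, which is ≤ 200 mg/kg, so it is Category TX (Toxic).
Insecticide concentrate: oral LD50 59 mg/kg ≤ 200 mg/kg → Category TX (Toxic).
Total Category TX: (three 5.89 kg packs = 17.67 kg) + 18.33 kg + (two 8.58 kg packs = 17.16 kg) = 53.16 kg.
53.16 kg > 50 kg (ocean vessel limit, Category TX) — over the limit.

No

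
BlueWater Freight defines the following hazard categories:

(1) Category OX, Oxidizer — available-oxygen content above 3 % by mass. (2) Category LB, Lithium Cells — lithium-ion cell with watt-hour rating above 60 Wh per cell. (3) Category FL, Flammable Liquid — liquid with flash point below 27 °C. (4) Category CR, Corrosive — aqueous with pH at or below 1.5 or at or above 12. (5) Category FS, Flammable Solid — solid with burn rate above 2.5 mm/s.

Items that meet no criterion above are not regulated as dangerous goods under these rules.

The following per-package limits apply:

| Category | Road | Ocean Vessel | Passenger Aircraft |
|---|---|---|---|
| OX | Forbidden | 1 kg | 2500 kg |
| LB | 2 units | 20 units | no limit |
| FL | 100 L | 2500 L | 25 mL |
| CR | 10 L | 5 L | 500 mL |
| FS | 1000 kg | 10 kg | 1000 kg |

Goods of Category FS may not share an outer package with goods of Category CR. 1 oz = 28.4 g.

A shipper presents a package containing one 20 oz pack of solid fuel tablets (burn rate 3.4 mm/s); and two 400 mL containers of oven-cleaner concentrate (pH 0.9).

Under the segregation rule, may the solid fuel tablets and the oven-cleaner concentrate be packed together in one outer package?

No

The solid fuel tablets have burn rate 3.4 mm/s, which is > 2.5 mm/s, so they are Category FS (Flammable Solid).
The oven-cleaner concentrate has pH 0.9, which is ≤ 1.5, so it is Category CR (Corrosive).
Category FS and Category CR may not share an outer package.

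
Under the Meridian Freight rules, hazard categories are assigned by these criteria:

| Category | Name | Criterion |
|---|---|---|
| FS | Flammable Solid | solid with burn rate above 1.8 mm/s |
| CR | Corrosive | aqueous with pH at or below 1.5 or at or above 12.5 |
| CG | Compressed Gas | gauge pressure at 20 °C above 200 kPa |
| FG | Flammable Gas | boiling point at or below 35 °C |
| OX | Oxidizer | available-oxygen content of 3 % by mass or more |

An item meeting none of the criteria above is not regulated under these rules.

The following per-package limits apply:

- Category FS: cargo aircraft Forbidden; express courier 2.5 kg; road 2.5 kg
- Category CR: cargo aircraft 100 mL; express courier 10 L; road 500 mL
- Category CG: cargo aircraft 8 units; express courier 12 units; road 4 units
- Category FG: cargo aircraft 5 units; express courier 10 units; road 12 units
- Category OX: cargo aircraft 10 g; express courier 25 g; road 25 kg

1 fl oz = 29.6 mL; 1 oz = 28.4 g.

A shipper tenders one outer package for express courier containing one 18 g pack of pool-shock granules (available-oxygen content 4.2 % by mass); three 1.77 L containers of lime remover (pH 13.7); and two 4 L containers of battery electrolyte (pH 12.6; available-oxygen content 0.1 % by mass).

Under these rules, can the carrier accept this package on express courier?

No

With available-oxygen content 4.2 % by mass (≥ 3 % by mass), the pool-shock granules fall in Category OX.
pH 13.7 meets the Category CR criterion (Corrosive), so the lime remover is Category CR.
The battery electrolyte has pH 12.6, which is ≥ 12.5, so it is Category CR (Corrosive).
Category CR net quantity: (three 1.77 L containers = 5.31 L) + (two 4 L containers = 8 L) = 13.31 L.
13.31 L > 10 L (express courier limit, Category CR) — over the limit.
Category OX quantity: 18 g.
That is within the Category OX express courier limit of 25 g.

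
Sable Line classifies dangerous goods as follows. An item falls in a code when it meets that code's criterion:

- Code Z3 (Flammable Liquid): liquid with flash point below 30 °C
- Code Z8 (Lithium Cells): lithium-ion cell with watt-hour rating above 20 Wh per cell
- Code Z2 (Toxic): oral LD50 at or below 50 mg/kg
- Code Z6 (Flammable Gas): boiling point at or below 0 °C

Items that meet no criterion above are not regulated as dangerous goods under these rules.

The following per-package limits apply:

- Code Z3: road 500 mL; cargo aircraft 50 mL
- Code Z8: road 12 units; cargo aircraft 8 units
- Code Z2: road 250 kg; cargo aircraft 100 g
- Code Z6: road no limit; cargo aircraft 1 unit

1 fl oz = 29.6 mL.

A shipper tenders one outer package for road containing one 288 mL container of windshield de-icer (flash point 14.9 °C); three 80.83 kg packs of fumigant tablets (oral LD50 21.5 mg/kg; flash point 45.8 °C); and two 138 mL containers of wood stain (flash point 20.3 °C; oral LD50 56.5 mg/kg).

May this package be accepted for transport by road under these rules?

No

The windshield de-icer has flash point 14.9 °C, which is < 30 °C, so it is Code Z3 (Flammable Liquid).
The fumigant tablets have oral LD50 21.5 mg/kg, which is ≤ 50 mg/kg, so they are Code Z2 (Toxic).
Wood stain: flash point 20.3 °C < 30 °C → Code Z3 (Flammable Liquid).
Total Code Z3: 288 mL + (two 138 mL containers = 276 mL) = 564 mL.
564 mL exceeds the road limit of 500 mL for Code Z3.
Code Z2 quantity: three 80.83 kg packs = 242.49 kg.
242.49 kg ≤ 250 kg (road limit, Code Z2) — within limit.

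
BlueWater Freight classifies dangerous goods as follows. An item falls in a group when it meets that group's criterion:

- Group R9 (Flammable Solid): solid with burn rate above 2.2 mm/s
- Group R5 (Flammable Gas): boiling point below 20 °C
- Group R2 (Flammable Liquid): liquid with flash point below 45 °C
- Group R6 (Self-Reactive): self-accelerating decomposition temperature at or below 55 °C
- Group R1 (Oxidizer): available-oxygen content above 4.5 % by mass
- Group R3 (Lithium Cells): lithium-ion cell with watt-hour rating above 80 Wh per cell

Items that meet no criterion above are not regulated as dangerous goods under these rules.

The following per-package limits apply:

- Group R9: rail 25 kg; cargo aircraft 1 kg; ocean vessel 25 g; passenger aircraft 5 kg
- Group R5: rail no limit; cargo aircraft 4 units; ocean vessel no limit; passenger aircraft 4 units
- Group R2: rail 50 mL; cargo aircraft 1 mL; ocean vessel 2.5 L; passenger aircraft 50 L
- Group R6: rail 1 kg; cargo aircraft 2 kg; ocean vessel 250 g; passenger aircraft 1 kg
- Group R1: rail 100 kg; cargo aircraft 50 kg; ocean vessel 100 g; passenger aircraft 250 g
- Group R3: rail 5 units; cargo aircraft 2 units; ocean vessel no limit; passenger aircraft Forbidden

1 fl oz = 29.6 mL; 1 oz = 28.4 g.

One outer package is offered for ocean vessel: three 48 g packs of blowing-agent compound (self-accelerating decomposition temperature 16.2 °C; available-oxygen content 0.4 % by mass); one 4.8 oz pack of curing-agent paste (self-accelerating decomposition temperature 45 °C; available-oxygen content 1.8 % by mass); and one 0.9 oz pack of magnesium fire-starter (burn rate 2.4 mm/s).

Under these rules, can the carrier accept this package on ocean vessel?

Blowing-agent compound: self-accelerating decomposition temperature 16.2 °C ≤ 55 °C → Group R6 (Self-Reactive).
Curing-agent paste: self-accelerating decomposition temperature 45 °C ≤ 55 °C → Group R6 (Self-Reactive).
Magnesium fire-starter: burn rate 2.4 mm/s > 2.2 mm/s → Group R9 (Flammable Solid).
Group R9 quantity: one 0.9 oz pack = 25.56 g.
That exceeds the Group R9 ocean vessel limit of 25 g.
Total Group R6: (three 48 g packs = 144 g) + (one 4.8 oz pack = 136.32 g) = 280.32 g.
That exceeds the Group R6 ocean vessel limit of 250 g.

No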